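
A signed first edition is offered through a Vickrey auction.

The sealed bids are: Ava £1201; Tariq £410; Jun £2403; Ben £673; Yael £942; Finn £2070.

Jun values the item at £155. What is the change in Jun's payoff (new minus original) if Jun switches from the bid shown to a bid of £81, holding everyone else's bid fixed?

The highest bid among the other bidders is £2070; Jun's bid doesn't change that.
Original bid £2403: Jun is highest, pays the top rival bid £2070; payoff £155 − £2070 = −£1915.
Alternative bid £81: Jun is not highest (top rival bid is £2070); payoff £0.
Change in payoff = £0 − (−£1915) = £1915.

£1915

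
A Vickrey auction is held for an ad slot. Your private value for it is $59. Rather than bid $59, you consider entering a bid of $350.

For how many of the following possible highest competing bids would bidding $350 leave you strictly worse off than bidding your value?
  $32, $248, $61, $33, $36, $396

The deviation hurts exactly when the highest competing bid lies strictly between $59 and $350 — overbidding then wins at a price above your value.
$32: below both → same outcome either way.
$248: inside the interval → strictly worse (loss $189).
$61: inside the interval → strictly worse (loss $2).
$33: below both → same outcome either way.
$36: below both → same outcome either way.
$396: above both → same outcome either way.
Count: 2.

2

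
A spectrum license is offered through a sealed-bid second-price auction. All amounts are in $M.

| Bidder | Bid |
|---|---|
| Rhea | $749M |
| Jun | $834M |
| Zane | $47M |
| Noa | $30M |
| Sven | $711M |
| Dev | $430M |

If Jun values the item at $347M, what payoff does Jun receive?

−$402M

Highest bid: Jun at $834M, so Jun wins.
Second-highest bid: Rhea at $749M — that is the price the winner pays.
Jun's payoff = value − price = $347M − $749M = −$402M.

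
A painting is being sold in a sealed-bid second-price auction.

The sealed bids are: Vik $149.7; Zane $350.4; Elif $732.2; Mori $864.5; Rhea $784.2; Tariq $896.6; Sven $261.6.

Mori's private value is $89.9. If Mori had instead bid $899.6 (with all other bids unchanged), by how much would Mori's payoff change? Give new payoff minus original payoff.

The highest bid among the other bidders is $896.6; Mori's bid doesn't change that.
Original bid $864.5: Mori is not highest (top rival bid is $896.6); payoff $0.
Alternative bid $899.6: Mori is highest, pays the top rival bid $896.6; payoff $89.9 − $896.6 = −$806.7.
Change in payoff = −$806.7 − ($0) = −$806.7.

−$806.7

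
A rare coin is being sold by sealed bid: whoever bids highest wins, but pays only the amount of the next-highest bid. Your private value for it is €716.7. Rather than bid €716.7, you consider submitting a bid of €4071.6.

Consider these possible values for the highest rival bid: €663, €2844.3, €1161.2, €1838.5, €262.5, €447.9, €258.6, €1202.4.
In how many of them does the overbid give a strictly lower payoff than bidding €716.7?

The deviation hurts exactly when the highest competing bid lies strictly between €716.7 and €4071.6 — overbidding then wins at a price above your value.
€663: below both → same outcome either way.
€2844.3: inside the interval → strictly worse (loss €2127.6).
€1161.2: inside the interval → strictly worse (loss €444.5).
€1838.5: inside the interval → strictly worse (loss €1121.8).
€262.5: below both → same outcome either way.
€447.9: below both → same outcome either way.
€258.6: below both → same outcome either way.
€1202.4: inside the interval → strictly worse (loss €485.7).
Count: 4.

4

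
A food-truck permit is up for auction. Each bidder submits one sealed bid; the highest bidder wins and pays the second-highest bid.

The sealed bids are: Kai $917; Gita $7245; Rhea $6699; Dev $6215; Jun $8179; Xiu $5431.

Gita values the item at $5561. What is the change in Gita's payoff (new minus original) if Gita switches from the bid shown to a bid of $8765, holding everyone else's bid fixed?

The highest bid among the other bidders is $8179; Gita's bid doesn't change that.
Original bid $7245: Gita is not highest (top rival bid is $8179); payoff $0.
Alternative bid $8765: Gita is highest, pays the top rival bid $8179; payoff $5561 − $8179 = −$2618.
Change in payoff = −$2618 − ($0) = −$2618.

−$2618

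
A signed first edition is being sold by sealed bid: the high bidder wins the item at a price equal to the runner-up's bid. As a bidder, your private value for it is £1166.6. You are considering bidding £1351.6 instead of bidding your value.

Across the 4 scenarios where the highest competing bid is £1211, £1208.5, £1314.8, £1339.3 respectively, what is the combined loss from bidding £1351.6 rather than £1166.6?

The deviation costs you only when the competing bid falls strictly between £1166.6 and £1351.6; elsewhere both bids give the same outcome.
£1211: truthful payoff £0, deviation payoff −£44.4 → loss £44.4.
£1208.5: truthful payoff £0, deviation payoff −£41.9 → loss £41.9.
£1314.8: truthful payoff £0, deviation payoff −£148.2 → loss £148.2.
£1339.3: truthful payoff £0, deviation payoff −£172.7 → loss £172.7.
Total loss = £44.4 + £41.9 + £148.2 + £172.7 = £407.2.

£407.2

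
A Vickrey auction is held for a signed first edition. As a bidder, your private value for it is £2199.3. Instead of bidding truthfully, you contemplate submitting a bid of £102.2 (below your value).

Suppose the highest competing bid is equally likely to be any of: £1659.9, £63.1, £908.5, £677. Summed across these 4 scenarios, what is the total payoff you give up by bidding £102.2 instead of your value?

£3352.5

The deviation costs you only when the competing bid falls strictly between £102.2 and £2199.3; elsewhere both bids give the same outcome.
£1659.9: truthful payoff £539.4, deviation payoff £0 → loss £539.4.
£63.1: outcomes coincide → loss £0.
£908.5: truthful payoff £1290.8, deviation payoff £0 → loss £1290.8.
£677: truthful payoff £1522.3, deviation payoff £0 → loss £1522.3.
Total loss = £539.4 + £1290.8 + £1522.3 = £3352.5.
In a second-price auction your bid sets only whether you win, not what you pay, so bidding your true value is weakly dominant.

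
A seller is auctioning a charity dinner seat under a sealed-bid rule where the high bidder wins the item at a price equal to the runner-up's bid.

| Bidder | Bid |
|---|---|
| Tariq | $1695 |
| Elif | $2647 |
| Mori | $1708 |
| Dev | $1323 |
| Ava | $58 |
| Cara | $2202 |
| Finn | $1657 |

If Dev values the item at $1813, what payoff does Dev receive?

$0

Highest bid: Elif at $2647, so Elif wins.
Second-highest bid: Cara at $2202 — that is the price the winner pays.
Dev did not win, so Dev pays nothing and receives nothing: payoff $0.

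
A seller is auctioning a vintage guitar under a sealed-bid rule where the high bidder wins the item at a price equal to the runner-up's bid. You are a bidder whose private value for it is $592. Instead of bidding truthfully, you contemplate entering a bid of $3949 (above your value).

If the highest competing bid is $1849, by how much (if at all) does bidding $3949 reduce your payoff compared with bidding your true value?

Bidding your value $592: you lose (since $592 < $1849). Payoff $0.
Bidding $3949: you win and pay $1849. Payoff $592 − $1849 = −$1257.
The competing bid $1849 lies between your value and your inflated bid, so overbidding wins an item priced above your value.
Loss from deviating = $0 − (−$1257) = $1257.
In a second-price auction your bid sets only whether you win, not what you pay, so bidding your true value is weakly dominant.

$1257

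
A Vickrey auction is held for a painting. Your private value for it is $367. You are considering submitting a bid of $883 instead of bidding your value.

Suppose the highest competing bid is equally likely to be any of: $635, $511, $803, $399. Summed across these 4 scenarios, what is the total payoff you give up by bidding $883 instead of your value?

The deviation costs you only when the competing bid falls strictly between $367 and $883; elsewhere both bids give the same outcome.
$635: truthful payoff $0, deviation payoff −$268 → loss $268.
$511: truthful payoff $0, deviation payoff −$144 → loss $144.
$803: truthful payoff $0, deviation payoff −$436 → loss $436.
$399: truthful payoff $0, deviation payoff −$32 → loss $32.
Total loss = $268 + $144 + $436 + $32 = $880.

$880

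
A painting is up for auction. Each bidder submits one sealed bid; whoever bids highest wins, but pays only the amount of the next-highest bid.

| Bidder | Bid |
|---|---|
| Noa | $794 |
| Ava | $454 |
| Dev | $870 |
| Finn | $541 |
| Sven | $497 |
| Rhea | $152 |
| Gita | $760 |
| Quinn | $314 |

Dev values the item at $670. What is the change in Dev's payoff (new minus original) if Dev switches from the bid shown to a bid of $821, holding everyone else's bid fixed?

The highest bid among the other bidders is $794; Dev's bid doesn't change that.
Original bid $870: Dev is highest, pays the top rival bid $794; payoff $670 − $794 = −$124.
Alternative bid $821: Dev is highest, pays the top rival bid $794; payoff $670 − $794 = −$124.
Change in payoff = −$124 − (−$124) = $0.

$0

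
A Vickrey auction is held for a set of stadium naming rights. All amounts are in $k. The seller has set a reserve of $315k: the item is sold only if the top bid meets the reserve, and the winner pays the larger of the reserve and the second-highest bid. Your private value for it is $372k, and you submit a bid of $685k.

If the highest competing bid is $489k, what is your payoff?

Your bid $685k is the highest and exceeds the reserve.
Price = max(second-highest bid, reserve) = max($489k, $315k) = $489k.
Payoff = $372k − $489k = −$117k.

−$117k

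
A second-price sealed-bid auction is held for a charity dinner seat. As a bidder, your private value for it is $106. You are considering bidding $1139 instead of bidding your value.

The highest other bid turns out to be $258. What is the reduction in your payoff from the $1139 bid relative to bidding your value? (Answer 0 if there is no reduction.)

$152

Bidding your value $106: you lose (since $106 < $258). Payoff $0.
Bidding $1139: you win and pay $258. Payoff $106 − $258 = −$152.
The competing bid $258 lies between your value and your inflated bid, so overbidding wins an item priced above your value.
Loss from deviating = $0 − (−$152) = $152.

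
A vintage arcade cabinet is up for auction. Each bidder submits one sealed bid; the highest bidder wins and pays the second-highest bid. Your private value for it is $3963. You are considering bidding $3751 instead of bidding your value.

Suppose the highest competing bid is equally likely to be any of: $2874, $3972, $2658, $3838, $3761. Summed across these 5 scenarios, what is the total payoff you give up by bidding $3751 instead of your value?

The deviation costs you only when the competing bid falls strictly between $3751 and $3963; elsewhere both bids give the same outcome.
$2874: outcomes coincide → loss $0.
$3972: outcomes coincide → loss $0.
$2658: outcomes coincide → loss $0.
$3838: truthful payoff $125, deviation payoff $0 → loss $125.
$3761: truthful payoff $202, deviation payoff $0 → loss $202.
Total loss = $125 + $202 = $327.

$327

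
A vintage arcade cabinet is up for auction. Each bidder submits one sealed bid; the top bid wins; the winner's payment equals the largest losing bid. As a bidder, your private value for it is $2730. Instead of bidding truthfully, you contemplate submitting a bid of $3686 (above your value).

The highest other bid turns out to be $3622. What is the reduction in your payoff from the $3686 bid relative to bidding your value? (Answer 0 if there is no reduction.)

$892

Bidding your value $2730: you lose (since $2730 < $3622). Payoff $0.
Bidding $3686: you win and pay $3622. Payoff $2730 − $3622 = −$892.
The competing bid $3622 lies between your value and your inflated bid, so overbidding wins an item priced above your value.
Loss from deviating = $0 − (−$892) = $892.
In a second-price auction your bid sets only whether you win, not what you pay, so bidding your true value is weakly dominant.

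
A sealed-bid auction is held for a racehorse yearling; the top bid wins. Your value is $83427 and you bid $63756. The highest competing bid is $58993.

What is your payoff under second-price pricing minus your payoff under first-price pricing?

You have the highest bid, so you win under either rule.
Second-price: pay $58993 → payoff $24434.
First-price: pay your own bid $63756 → payoff $19671.
Difference = $24434 − ($19671) = $4763.

$4763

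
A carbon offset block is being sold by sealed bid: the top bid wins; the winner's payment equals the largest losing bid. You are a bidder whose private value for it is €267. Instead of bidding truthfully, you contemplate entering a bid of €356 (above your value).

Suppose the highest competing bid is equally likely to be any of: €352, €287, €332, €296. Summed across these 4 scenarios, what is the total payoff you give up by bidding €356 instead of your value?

The deviation costs you only when the competing bid falls strictly between €267 and €356; elsewhere both bids give the same outcome.
€352: truthful payoff €0, deviation payoff −€85 → loss €85.
€287: truthful payoff €0, deviation payoff −€20 → loss €20.
€332: truthful payoff €0, deviation payoff −€65 → loss €65.
€296: truthful payoff €0, deviation payoff −€29 → loss €29.
Total loss = €85 + €20 + €65 + €29 = €199.
In a second-price auction your bid sets only whether you win, not what you pay, so bidding your true value is weakly dominant.

€199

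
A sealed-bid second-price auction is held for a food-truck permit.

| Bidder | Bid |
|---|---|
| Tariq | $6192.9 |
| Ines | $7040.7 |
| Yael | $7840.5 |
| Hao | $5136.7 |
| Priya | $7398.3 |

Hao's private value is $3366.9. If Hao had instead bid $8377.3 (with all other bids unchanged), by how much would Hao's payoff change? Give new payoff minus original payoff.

The highest bid among the other bidders is $7840.5; Hao's bid doesn't change that.
Original bid $5136.7: Hao is not highest (top rival bid is $7840.5); payoff $0.
Alternative bid $8377.3: Hao is highest, pays the top rival bid $7840.5; payoff $3366.9 − $7840.5 = −$4473.6.
Change in payoff = −$4473.6 − ($0) = −$4473.6.

−$4473.6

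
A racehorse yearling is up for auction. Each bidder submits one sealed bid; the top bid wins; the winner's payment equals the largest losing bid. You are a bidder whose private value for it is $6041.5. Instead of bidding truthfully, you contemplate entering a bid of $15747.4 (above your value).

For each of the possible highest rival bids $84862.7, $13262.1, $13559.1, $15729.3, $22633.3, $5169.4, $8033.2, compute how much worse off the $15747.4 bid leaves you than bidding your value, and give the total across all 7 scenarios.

The deviation costs you only when the competing bid falls strictly between $6041.5 and $15747.4; elsewhere both bids give the same outcome.
$84862.7: outcomes coincide → loss $0.
$13262.1: truthful payoff $0, deviation payoff −$7220.6 → loss $7220.6.
$13559.1: truthful payoff $0, deviation payoff −$7517.6 → loss $7517.6.
$15729.3: truthful payoff $0, deviation payoff −$9687.8 → loss $9687.8.
$22633.3: outcomes coincide → loss $0.
$5169.4: outcomes coincide → loss $0.
$8033.2: truthful payoff $0, deviation payoff −$1991.7 → loss $1991.7.
Total loss = $7220.6 + $7517.6 + $9687.8 + $1991.7 = $26417.7.

$26417.7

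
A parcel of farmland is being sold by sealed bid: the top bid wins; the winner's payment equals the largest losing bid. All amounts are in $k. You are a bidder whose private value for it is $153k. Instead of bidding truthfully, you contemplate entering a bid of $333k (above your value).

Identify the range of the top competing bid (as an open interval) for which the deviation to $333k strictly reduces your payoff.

If the competing bid is below $153k, both bids win at the same price — no difference.
If it is above $333k, both bids lose — no difference.
If it lies strictly between $153k and $333k, bidding your value loses (payoff 0) while bidding $333k wins at a price above your value (payoff negative).
So the deviation strictly hurts on the open interval ($153k, $333k).
Because the price is fixed by the runner-up's bid, deviating from your value can only change a good outcome into a bad one — never the reverse.

($153k, $333k)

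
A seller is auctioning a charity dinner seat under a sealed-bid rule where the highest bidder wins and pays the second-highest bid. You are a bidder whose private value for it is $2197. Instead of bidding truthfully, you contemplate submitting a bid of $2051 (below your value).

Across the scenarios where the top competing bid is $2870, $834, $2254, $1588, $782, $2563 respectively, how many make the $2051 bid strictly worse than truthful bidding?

0

The deviation hurts exactly when the highest competing bid lies strictly between $2051 and $2197 — underbidding then forfeits a profitable win.
$2870: above both → same outcome either way.
$834: below both → same outcome either way.
$2254: above both → same outcome either way.
$1588: below both → same outcome either way.
$782: below both → same outcome either way.
$2563: above both → same outcome either way.
Count: 0.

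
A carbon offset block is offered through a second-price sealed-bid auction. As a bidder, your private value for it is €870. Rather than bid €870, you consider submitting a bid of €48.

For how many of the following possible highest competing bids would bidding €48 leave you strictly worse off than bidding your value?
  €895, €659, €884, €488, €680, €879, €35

3

The deviation hurts exactly when the highest competing bid lies strictly between €48 and €870 — underbidding then forfeits a profitable win.
€895: above both → same outcome either way.
€659: inside the interval → strictly worse (loss €211).
€884: above both → same outcome either way.
€488: inside the interval → strictly worse (loss €382).
€680: inside the interval → strictly worse (loss €190).
€879: above both → same outcome either way.
€35: below both → same outcome either way.
Count: 3.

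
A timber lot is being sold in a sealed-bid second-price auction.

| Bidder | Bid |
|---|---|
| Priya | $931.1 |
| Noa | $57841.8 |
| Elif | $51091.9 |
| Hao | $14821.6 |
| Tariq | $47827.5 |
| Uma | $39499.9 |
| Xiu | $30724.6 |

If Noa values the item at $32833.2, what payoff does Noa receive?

−$18258.7

Highest bid: Noa at $57841.8, so Noa wins.
Second-highest bid: Elif at $51091.9 — that is the price the winner pays.
Noa's payoff = value − price = $32833.2 − $51091.9 = −$18258.7.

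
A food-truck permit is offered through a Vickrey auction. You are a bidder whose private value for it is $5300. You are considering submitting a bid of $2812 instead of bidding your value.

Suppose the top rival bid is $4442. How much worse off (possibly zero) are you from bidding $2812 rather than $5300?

Bidding your value $5300: you win (since $5300 > $4442) and pay $4442. Payoff $858.
Bidding $2812: you lose. Payoff $0.
The competing bid $4442 lies between your shaded bid and your value, so underbidding forfeits an item you could have won at a profitable price.
Loss from deviating = $858 − ($0) = $858.
Truthful bidding weakly dominates here: raising your bid can only win items priced above your value, and lowering it can only forfeit items priced below.

$858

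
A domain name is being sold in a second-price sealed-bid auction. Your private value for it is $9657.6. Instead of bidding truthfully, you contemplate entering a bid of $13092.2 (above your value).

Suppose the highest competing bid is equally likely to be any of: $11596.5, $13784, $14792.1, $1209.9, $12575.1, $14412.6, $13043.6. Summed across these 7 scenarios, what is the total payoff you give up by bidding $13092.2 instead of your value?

The deviation costs you only when the competing bid falls strictly between $9657.6 and $13092.2; elsewhere both bids give the same outcome.
$11596.5: truthful payoff $0, deviation payoff −$1938.9 → loss $1938.9.
$13784: outcomes coincide → loss $0.
$14792.1: outcomes coincide → loss $0.
$1209.9: outcomes coincide → loss $0.
$12575.1: truthful payoff $0, deviation payoff −$2917.5 → loss $2917.5.
$14412.6: outcomes coincide → loss $0.
$13043.6: truthful payoff $0, deviation payoff −$3386 → loss $3386.
Total loss = $1938.9 + $2917.5 + $3386 = $8242.4.

$8242.4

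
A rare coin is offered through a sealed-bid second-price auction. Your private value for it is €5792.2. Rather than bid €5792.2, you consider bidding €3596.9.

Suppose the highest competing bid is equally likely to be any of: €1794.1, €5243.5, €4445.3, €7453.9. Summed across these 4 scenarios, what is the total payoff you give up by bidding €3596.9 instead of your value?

€1895.6

The deviation costs you only when the competing bid falls strictly between €3596.9 and €5792.2; elsewhere both bids give the same outcome.
€1794.1: outcomes coincide → loss €0.
€5243.5: truthful payoff €548.7, deviation payoff €0 → loss €548.7.
€4445.3: truthful payoff €1346.9, deviation payoff €0 → loss €1346.9.
€7453.9: outcomes coincide → loss €0.
Total loss = €548.7 + €1346.9 = €1895.6.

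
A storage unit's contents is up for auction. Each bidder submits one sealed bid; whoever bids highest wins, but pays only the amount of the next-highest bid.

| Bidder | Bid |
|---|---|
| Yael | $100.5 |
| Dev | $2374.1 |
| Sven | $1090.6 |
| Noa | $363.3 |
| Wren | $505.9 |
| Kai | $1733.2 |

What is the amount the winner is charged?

$1733.2

Highest bid: Dev at $2374.1, so Dev wins.
Second-highest bid: Kai at $1733.2 — that is the price the winner pays.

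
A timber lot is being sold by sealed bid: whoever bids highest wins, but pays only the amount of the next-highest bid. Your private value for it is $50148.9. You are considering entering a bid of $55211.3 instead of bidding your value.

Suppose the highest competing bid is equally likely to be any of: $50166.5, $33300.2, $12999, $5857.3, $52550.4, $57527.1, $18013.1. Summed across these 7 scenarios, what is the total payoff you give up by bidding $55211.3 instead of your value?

$2419.1

The deviation costs you only when the competing bid falls strictly between $50148.9 and $55211.3; elsewhere both bids give the same outcome.
$50166.5: truthful payoff $0, deviation payoff −$17.6 → loss $17.6.
$33300.2: outcomes coincide → loss $0.
$12999: outcomes coincide → loss $0.
$5857.3: outcomes coincide → loss $0.
$52550.4: truthful payoff $0, deviation payoff −$2401.5 → loss $2401.5.
$57527.1: outcomes coincide → loss $0.
$18013.1: outcomes coincide → loss $0.
Total loss = $17.6 + $2401.5 = $2419.1.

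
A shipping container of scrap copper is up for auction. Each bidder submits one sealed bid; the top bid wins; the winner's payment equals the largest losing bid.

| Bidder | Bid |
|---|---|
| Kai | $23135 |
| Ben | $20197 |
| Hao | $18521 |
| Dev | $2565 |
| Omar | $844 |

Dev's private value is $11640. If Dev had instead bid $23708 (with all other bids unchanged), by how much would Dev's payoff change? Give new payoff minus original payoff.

−$11495

The highest bid among the other bidders is $23135; Dev's bid doesn't change that.
Original bid $2565: Dev is not highest (top rival bid is $23135); payoff $0.
Alternative bid $23708: Dev is highest, pays the top rival bid $23135; payoff $11640 − $23135 = −$11495.
Change in payoff = −$11495 − ($0) = −$11495.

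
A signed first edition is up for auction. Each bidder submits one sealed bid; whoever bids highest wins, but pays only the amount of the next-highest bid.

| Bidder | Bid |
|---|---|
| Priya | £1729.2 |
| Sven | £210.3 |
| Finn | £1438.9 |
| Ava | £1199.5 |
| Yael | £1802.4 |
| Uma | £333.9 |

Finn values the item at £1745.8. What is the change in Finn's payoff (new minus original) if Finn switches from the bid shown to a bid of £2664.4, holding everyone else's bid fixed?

The highest bid among the other bidders is £1802.4; Finn's bid doesn't change that.
Original bid £1438.9: Finn is not highest (top rival bid is £1802.4); payoff £0.
Alternative bid £2664.4: Finn is highest, pays the top rival bid £1802.4; payoff £1745.8 − £1802.4 = −£56.6.
Change in payoff = −£56.6 − (£0) = −£56.6.

−£56.6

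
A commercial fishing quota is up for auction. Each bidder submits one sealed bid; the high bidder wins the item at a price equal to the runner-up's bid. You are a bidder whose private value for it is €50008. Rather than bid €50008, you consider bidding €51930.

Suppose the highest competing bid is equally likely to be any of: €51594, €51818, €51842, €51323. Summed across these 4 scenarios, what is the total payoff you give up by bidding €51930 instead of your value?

The deviation costs you only when the competing bid falls strictly between €50008 and €51930; elsewhere both bids give the same outcome.
€51594: truthful payoff €0, deviation payoff −€1586 → loss €1586.
€51818: truthful payoff €0, deviation payoff −€1810 → loss €1810.
€51842: truthful payoff €0, deviation payoff −€1834 → loss €1834.
€51323: truthful payoff €0, deviation payoff −€1315 → loss €1315.
Total loss = €1586 + €1810 + €1834 + €1315 = €6545.
In a second-price auction your bid sets only whether you win, not what you pay, so bidding your true value is weakly dominant.

€6545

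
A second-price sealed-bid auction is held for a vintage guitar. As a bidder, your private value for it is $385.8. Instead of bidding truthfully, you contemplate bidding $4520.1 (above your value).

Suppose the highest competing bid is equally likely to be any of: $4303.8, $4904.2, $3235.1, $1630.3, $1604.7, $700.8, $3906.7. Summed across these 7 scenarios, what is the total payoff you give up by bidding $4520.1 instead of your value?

The deviation costs you only when the competing bid falls strictly between $385.8 and $4520.1; elsewhere both bids give the same outcome.
$4303.8: truthful payoff $0, deviation payoff −$3918 → loss $3918.
$4904.2: outcomes coincide → loss $0.
$3235.1: truthful payoff $0, deviation payoff −$2849.3 → loss $2849.3.
$1630.3: truthful payoff $0, deviation payoff −$1244.5 → loss $1244.5.
$1604.7: truthful payoff $0, deviation payoff −$1218.9 → loss $1218.9.
$700.8: truthful payoff $0, deviation payoff −$315 → loss $315.
$3906.7: truthful payoff $0, deviation payoff −$3520.9 → loss $3520.9.
Total loss = $3918 + $2849.3 + $1244.5 + $1218.9 + $315 + $3520.9 = $13066.6.

$13066.6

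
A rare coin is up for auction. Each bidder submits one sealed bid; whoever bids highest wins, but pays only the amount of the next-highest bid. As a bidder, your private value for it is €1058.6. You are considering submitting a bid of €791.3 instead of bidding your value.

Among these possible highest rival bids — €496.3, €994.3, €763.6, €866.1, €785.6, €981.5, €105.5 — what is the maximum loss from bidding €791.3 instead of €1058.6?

€192.5

€496.3: same outcome either way → loss €0.
€994.3: truthful gives €64.3, deviation gives €0 → loss €64.3.
€763.6: same outcome either way → loss €0.
€866.1: truthful gives €192.5, deviation gives €0 → loss €192.5.
€785.6: same outcome either way → loss €0.
€981.5: truthful gives €77.1, deviation gives €0 → loss €77.1.
€105.5: same outcome either way → loss €0.
Maximum loss: €192.5.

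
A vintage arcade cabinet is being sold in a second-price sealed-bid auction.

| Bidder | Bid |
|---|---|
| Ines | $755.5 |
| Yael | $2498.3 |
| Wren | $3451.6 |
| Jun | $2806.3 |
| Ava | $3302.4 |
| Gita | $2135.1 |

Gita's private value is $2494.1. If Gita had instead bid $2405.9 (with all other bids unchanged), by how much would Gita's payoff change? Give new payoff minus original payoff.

$0

The highest bid among the other bidders is $3451.6; Gita's bid doesn't change that.
Original bid $2135.1: Gita is not highest (top rival bid is $3451.6); payoff $0.
Alternative bid $2405.9: Gita is not highest (top rival bid is $3451.6); payoff $0.
Change in payoff = $0 − ($0) = $0.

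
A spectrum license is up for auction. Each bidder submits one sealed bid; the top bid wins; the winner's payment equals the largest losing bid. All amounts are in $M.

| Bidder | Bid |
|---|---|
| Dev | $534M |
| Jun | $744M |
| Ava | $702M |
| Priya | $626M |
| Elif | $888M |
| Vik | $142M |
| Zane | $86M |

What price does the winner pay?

$744M

Highest bid: Elif at $888M, so Elif wins.
Second-highest bid: Jun at $744M — that is the price the winner pays.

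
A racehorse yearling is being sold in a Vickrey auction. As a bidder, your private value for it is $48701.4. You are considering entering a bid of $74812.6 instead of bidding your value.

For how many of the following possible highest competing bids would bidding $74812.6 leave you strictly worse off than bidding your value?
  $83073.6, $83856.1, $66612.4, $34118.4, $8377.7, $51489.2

The deviation hurts exactly when the highest competing bid lies strictly between $48701.4 and $74812.6 — overbidding then wins at a price above your value.
$83073.6: above both → same outcome either way.
$83856.1: above both → same outcome either way.
$66612.4: inside the interval → strictly worse (loss $17911).
$34118.4: below both → same outcome either way.
$8377.7: below both → same outcome either way.
$51489.2: inside the interval → strictly worse (loss $2787.8).
Count: 2.

2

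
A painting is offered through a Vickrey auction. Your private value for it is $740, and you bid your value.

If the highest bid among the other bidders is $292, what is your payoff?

Your bid $740 exceeds the highest competing bid $292, so you win.
In a second-price auction the winner pays the second-highest bid, $292.
Payoff = value − price = $740 − $292 = $448.

$448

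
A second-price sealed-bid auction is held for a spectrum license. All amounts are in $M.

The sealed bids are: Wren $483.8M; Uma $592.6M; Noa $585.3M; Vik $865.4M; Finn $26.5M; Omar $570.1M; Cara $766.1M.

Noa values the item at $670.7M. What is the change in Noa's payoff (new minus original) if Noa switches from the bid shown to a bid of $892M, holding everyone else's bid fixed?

−$194.7M

The highest bid among the other bidders is $865.4M; Noa's bid doesn't change that.
Original bid $585.3M: Noa is not highest (top rival bid is $865.4M); payoff $0M.
Alternative bid $892M: Noa is highest, pays the top rival bid $865.4M; payoff $670.7M − $865.4M = −$194.7M.
Change in payoff = −$194.7M − ($0M) = −$194.7M.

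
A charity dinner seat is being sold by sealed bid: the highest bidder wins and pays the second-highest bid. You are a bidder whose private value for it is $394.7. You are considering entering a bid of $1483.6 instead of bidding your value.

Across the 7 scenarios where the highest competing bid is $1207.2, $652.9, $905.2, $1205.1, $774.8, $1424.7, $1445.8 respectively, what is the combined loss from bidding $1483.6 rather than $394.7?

$4852.8

The deviation costs you only when the competing bid falls strictly between $394.7 and $1483.6; elsewhere both bids give the same outcome.
$1207.2: truthful payoff $0, deviation payoff −$812.5 → loss $812.5.
$652.9: truthful payoff $0, deviation payoff −$258.2 → loss $258.2.
$905.2: truthful payoff $0, deviation payoff −$510.5 → loss $510.5.
$1205.1: truthful payoff $0, deviation payoff −$810.4 → loss $810.4.
$774.8: truthful payoff $0, deviation payoff −$380.1 → loss $380.1.
$1424.7: truthful payoff $0, deviation payoff −$1030 → loss $1030.
$1445.8: truthful payoff $0, deviation payoff −$1051.1 → loss $1051.1.
Total loss = $812.5 + $258.2 + $510.5 + $810.4 + $380.1 + $1030 + $1051.1 = $4852.8.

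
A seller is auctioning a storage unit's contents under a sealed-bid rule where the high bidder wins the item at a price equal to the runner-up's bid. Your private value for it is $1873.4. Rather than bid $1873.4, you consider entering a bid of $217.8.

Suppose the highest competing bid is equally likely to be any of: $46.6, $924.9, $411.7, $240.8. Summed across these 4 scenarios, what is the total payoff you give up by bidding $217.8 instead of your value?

$4042.8

The deviation costs you only when the competing bid falls strictly between $217.8 and $1873.4; elsewhere both bids give the same outcome.
$46.6: outcomes coincide → loss $0.
$924.9: truthful payoff $948.5, deviation payoff $0 → loss $948.5.
$411.7: truthful payoff $1461.7, deviation payoff $0 → loss $1461.7.
$240.8: truthful payoff $1632.6, deviation payoff $0 → loss $1632.6.
Total loss = $948.5 + $1461.7 + $1632.6 = $4042.8.
Truthful bidding weakly dominates here: raising your bid can only win items priced above your value, and lowering it can only forfeit items priced below.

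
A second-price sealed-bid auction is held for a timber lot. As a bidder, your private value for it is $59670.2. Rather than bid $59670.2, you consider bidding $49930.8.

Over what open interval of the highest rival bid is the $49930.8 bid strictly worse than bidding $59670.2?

If the competing bid is below $49930.8, both bids win at the same price — no difference.
If it is above $59670.2, both bids lose — no difference.
If it lies strictly between $49930.8 and $59670.2, bidding your value wins at a price below your value (positive payoff) while bidding $49930.8 loses (payoff 0).
So the deviation strictly hurts on the open interval ($49930.8, $59670.2).

($49930.8, $59670.2)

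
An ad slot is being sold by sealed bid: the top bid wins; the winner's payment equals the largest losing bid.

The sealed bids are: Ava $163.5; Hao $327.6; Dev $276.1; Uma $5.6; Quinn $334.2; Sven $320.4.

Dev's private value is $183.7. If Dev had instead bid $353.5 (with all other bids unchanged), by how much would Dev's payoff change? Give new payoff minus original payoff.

−$150.5

The highest bid among the other bidders is $334.2; Dev's bid doesn't change that.
Original bid $276.1: Dev is not highest (top rival bid is $334.2); payoff $0.
Alternative bid $353.5: Dev is highest, pays the top rival bid $334.2; payoff $183.7 − $334.2 = −$150.5.
Change in payoff = −$150.5 − ($0) = −$150.5.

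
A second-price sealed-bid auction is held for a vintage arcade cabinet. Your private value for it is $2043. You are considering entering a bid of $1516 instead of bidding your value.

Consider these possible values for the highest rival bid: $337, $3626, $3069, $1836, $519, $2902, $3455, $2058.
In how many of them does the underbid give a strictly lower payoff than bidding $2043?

The deviation hurts exactly when the highest competing bid lies strictly between $1516 and $2043 — underbidding then forfeits a profitable win.
$337: below both → same outcome either way.
$3626: above both → same outcome either way.
$3069: above both → same outcome either way.
$1836: inside the interval → strictly worse (loss $207).
$519: below both → same outcome either way.
$2902: above both → same outcome either way.
$3455: above both → same outcome either way.
$2058: above both → same outcome either way.
Count: 1.

1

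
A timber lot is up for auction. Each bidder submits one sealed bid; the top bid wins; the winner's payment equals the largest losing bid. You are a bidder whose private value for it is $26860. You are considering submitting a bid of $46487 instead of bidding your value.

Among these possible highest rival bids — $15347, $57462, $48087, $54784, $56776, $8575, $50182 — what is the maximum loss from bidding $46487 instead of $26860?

$0

$15347: same outcome either way → loss $0.
$57462: same outcome either way → loss $0.
$48087: same outcome either way → loss $0.
$54784: same outcome either way → loss $0.
$56776: same outcome either way → loss $0.
$8575: same outcome either way → loss $0.
$50182: same outcome either way → loss $0.
Maximum loss: $0.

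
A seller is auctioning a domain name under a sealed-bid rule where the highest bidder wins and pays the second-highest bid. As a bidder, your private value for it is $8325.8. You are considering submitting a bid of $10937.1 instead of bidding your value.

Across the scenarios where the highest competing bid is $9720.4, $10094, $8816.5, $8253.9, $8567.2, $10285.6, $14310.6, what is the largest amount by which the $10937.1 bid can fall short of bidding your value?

$9720.4: truthful gives $0, deviation gives −$1394.6 → loss $1394.6.
$10094: truthful gives $0, deviation gives −$1768.2 → loss $1768.2.
$8816.5: truthful gives $0, deviation gives −$490.7 → loss $490.7.
$8253.9: same outcome either way → loss $0.
$8567.2: truthful gives $0, deviation gives −$241.4 → loss $241.4.
$10285.6: truthful gives $0, deviation gives −$1959.8 → loss $1959.8.
$14310.6: same outcome either way → loss $0.
Maximum loss: $1959.8.

$1959.8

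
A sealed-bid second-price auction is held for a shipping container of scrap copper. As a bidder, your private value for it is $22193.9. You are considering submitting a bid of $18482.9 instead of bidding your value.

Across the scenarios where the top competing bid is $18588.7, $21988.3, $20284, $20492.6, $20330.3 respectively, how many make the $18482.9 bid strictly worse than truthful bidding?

5

The deviation hurts exactly when the highest competing bid lies strictly between $18482.9 and $22193.9 — underbidding then forfeits a profitable win.
$18588.7: inside the interval → strictly worse (loss $3605.2).
$21988.3: inside the interval → strictly worse (loss $205.6).
$20284: inside the interval → strictly worse (loss $1909.9).
$20492.6: inside the interval → strictly worse (loss $1701.3).
$20330.3: inside the interval → strictly worse (loss $1863.6).
Count: 5.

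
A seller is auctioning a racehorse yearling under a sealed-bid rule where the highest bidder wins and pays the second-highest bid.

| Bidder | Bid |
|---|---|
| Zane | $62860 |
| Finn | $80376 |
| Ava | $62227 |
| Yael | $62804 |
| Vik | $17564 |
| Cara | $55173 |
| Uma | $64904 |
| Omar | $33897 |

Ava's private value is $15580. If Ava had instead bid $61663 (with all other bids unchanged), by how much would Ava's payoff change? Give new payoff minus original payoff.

$0

The highest bid among the other bidders is $80376; Ava's bid doesn't change that.
Original bid $62227: Ava is not highest (top rival bid is $80376); payoff $0.
Alternative bid $61663: Ava is not highest (top rival bid is $80376); payoff $0.
Change in payoff = $0 − ($0) = $0.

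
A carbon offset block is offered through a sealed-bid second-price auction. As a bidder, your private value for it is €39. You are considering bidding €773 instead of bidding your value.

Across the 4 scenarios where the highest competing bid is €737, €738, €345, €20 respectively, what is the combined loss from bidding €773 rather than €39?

The deviation costs you only when the competing bid falls strictly between €39 and €773; elsewhere both bids give the same outcome.
€737: truthful payoff €0, deviation payoff −€698 → loss €698.
€738: truthful payoff €0, deviation payoff −€699 → loss €699.
€345: truthful payoff €0, deviation payoff −€306 → loss €306.
€20: outcomes coincide → loss €0.
Total loss = €698 + €699 + €306 = €1703.

€1703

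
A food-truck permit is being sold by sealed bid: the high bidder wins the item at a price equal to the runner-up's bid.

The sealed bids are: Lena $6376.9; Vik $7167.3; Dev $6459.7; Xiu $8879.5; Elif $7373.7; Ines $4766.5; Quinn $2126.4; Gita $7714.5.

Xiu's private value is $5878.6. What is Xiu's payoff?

Highest bid: Xiu at $8879.5, so Xiu wins.
Second-highest bid: Gita at $7714.5 — that is the price the winner pays.
Xiu's payoff = value − price = $5878.6 − $7714.5 = −$1835.9.

−$1835.9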